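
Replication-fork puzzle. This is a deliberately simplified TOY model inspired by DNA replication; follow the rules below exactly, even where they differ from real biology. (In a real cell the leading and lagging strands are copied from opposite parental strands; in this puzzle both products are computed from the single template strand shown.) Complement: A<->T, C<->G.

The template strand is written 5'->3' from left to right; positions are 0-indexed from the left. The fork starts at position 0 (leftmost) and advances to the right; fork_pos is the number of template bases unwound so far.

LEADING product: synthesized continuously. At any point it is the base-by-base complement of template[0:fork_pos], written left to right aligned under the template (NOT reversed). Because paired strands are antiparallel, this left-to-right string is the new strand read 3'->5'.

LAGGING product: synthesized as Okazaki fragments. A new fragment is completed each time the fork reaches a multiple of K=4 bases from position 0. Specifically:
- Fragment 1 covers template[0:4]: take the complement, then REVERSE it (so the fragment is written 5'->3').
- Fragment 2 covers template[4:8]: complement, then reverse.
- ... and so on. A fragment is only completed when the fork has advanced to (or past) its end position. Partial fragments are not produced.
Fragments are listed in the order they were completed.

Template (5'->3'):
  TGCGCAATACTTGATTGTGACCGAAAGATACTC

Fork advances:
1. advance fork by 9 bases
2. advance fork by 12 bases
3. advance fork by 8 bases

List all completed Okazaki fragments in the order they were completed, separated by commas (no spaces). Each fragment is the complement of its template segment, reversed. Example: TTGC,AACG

Answer: CGCA,ATTG,AAGT,AATC,TCAC,TCGG,TCTT

Derivation:
Step 1: advance 9 -> fork_pos = 0 + 9 = 9. Reached multiple(s) of 4: 4, 8 -> fragments 1-2 completed (2 total).
Step 2: advance 12 -> fork_pos = 9 + 12 = 21. Reached multiple(s) of 4: 12, 16, 20 -> fragments 3-5 completed (5 total).
Step 3: advance 8 -> fork_pos = 21 + 8 = 29. Reached multiple(s) of 4: 24, 28 -> fragments 6-7 completed (7 total).
Final fork_pos = 29, so 7 fragment(s) are complete. Build each: template segment -> complement -> reverse.
Fragment 1: template[0:4] = TGCG -> complement ACGC -> reversed CGCA
Fragment 2: template[4:8] = CAAT -> complement GTTA -> reversed ATTG
Fragment 3: template[8:12] = ACTT -> complement TGAA -> reversed AAGT
Fragment 4: template[12:16] = GATT -> complement CTAA -> reversed AATC
Fragment 5: template[16:20] = GTGA -> complement CACT -> reversed TCAC
Fragment 6: template[20:24] = CCGA -> complement GGCT -> reversed TCGG
Fragment 7: template[24:28] = AAGA -> complement TTCT -> reversed TCTT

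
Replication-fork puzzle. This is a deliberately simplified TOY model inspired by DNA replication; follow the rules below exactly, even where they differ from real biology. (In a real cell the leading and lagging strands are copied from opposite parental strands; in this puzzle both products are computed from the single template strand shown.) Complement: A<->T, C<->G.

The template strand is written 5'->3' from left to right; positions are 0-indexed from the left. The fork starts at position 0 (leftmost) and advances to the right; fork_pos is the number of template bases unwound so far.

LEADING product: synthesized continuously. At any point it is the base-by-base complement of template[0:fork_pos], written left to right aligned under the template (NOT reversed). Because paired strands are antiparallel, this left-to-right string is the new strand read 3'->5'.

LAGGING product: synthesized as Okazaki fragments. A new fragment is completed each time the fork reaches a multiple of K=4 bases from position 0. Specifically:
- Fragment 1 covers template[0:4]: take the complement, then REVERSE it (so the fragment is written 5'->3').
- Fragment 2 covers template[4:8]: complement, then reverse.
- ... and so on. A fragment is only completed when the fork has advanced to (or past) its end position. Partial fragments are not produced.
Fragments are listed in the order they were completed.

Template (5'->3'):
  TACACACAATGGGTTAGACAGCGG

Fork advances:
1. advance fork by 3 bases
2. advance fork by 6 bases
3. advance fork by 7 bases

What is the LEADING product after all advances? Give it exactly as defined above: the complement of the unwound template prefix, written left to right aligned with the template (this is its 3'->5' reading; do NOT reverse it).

Answer: ATGTGTGTTACCCAAT

Derivation:
Step 1: advance 3 -> fork_pos = 0 + 3 = 3.
Step 2: advance 6 -> fork_pos = 3 + 6 = 9.
Step 3: advance 7 -> fork_pos = 9 + 7 = 16.
Unwound prefix: template[0:16] = TACACACAATGGGTTA
Complement it base by base (A<->T, C<->G), keeping left-to-right order:
  [0:5] TACAC -> ATGTG
  [5:10] ACAAT -> TGTTA
  [10:15] GGGTT -> CCCAA
  [15:16] A -> T
Concatenate: ATGTGTGTTACCCAAT (length 16; written aligned with the template, i.e. 3'->5').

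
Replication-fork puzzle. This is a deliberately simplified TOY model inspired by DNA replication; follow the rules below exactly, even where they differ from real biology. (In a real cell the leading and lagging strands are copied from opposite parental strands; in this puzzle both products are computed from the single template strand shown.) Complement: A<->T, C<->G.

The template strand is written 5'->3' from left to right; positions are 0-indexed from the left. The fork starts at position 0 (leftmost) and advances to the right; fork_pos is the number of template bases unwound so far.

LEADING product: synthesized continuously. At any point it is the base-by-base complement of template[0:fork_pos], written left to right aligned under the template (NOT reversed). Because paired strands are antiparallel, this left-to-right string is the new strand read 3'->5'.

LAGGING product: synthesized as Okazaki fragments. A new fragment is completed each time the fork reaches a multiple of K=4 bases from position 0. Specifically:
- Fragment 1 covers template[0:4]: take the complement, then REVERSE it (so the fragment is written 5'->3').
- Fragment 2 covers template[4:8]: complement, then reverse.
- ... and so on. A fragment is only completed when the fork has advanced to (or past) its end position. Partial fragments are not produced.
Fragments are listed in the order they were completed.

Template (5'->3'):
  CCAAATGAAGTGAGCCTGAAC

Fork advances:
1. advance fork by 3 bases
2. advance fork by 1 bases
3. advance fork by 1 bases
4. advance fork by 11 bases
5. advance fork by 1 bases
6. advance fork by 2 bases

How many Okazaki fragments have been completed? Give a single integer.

Step 1: advance 3 -> fork_pos = 0 + 3 = 3. Next multiple of 4 is 4 (not reached); still 0 fragment(s).
Step 2: advance 1 -> fork_pos = 3 + 1 = 4. Reached multiple(s) of 4: 4 -> fragment 1 completed (1 total).
Step 3: advance 1 -> fork_pos = 4 + 1 = 5. Next multiple of 4 is 8 (not reached); still 1 fragment(s).
Step 4: advance 11 -> fork_pos = 5 + 11 = 16. Reached multiple(s) of 4: 8, 12, 16 -> fragments 2-4 completed (4 total).
Step 5: advance 1 -> fork_pos = 16 + 1 = 17. Next multiple of 4 is 20 (not reached); still 4 fragment(s).
Step 6: advance 2 -> fork_pos = 17 + 2 = 19. Next multiple of 4 is 20 (not reached); still 4 fragment(s).
Check: final fork_pos = 19; the multiples of 4 that are <= 19 are 4..16 -> 19 // 4 = 4 completed fragment(s).

Answer: 4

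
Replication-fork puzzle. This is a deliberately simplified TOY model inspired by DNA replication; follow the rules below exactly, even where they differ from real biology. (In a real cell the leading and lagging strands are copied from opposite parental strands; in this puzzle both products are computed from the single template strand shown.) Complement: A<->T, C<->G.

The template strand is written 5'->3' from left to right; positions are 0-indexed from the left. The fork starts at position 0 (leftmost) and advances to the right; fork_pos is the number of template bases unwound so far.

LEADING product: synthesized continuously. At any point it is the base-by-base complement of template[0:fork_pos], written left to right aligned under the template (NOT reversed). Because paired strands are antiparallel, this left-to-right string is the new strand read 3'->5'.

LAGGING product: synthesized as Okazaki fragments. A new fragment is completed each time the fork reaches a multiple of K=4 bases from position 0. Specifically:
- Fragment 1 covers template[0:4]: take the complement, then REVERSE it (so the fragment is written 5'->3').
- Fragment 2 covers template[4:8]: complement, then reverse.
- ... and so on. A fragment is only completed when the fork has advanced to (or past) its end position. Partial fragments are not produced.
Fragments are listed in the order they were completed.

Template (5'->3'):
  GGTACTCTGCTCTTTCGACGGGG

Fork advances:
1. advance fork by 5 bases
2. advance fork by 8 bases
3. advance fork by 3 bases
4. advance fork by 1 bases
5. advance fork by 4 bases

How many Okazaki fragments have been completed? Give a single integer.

Step 1: advance 5 -> fork_pos = 0 + 5 = 5. Reached multiple(s) of 4: 4 -> fragment 1 completed (1 total).
Step 2: advance 8 -> fork_pos = 5 + 8 = 13. Reached multiple(s) of 4: 8, 12 -> fragments 2-3 completed (3 total).
Step 3: advance 3 -> fork_pos = 13 + 3 = 16. Reached multiple(s) of 4: 16 -> fragment 4 completed (4 total).
Step 4: advance 1 -> fork_pos = 16 + 1 = 17. Next multiple of 4 is 20 (not reached); still 4 fragment(s).
Step 5: advance 4 -> fork_pos = 17 + 4 = 21. Reached multiple(s) of 4: 20 -> fragment 5 completed (5 total).
Check: final fork_pos = 21; the multiples of 4 that are <= 21 are 4..20 -> 21 // 4 = 5 completed fragment(s).

Answer: 5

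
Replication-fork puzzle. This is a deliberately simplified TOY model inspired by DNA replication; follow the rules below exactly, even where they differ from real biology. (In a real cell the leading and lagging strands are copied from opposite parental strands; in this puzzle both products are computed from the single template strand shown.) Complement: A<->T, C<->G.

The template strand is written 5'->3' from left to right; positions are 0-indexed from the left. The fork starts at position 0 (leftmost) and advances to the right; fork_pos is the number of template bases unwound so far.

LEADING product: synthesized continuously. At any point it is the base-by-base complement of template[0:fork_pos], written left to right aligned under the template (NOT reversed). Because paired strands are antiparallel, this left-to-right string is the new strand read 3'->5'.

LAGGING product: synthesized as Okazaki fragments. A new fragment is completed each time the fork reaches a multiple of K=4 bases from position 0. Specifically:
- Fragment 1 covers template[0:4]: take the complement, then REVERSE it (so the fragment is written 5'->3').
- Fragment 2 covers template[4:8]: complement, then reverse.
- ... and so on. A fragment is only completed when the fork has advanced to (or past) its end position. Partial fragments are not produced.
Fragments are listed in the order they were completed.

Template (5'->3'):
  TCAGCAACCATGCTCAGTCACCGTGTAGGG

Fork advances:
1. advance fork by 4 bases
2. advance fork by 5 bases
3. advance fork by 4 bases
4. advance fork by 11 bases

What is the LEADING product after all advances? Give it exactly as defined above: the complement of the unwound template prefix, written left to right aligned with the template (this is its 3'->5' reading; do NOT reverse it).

Answer: AGTCGTTGGTACGAGTCAGTGGCA

Derivation:
Step 1: advance 4 -> fork_pos = 0 + 4 = 4.
Step 2: advance 5 -> fork_pos = 4 + 5 = 9.
Step 3: advance 4 -> fork_pos = 9 + 4 = 13.
Step 4: advance 11 -> fork_pos = 13 + 11 = 24.
Unwound prefix: template[0:24] = TCAGCAACCATGCTCAGTCACCGT
Complement it base by base (A<->T, C<->G), keeping left-to-right order:
  [0:5] TCAGC -> AGTCG
  [5:10] AACCA -> TTGGT
  [10:15] TGCTC -> ACGAG
  [15:20] AGTCA -> TCAGT
  [20:24] CCGT -> GGCA
Concatenate: AGTCGTTGGTACGAGTCAGTGGCA (length 24; written aligned with the template, i.e. 3'->5').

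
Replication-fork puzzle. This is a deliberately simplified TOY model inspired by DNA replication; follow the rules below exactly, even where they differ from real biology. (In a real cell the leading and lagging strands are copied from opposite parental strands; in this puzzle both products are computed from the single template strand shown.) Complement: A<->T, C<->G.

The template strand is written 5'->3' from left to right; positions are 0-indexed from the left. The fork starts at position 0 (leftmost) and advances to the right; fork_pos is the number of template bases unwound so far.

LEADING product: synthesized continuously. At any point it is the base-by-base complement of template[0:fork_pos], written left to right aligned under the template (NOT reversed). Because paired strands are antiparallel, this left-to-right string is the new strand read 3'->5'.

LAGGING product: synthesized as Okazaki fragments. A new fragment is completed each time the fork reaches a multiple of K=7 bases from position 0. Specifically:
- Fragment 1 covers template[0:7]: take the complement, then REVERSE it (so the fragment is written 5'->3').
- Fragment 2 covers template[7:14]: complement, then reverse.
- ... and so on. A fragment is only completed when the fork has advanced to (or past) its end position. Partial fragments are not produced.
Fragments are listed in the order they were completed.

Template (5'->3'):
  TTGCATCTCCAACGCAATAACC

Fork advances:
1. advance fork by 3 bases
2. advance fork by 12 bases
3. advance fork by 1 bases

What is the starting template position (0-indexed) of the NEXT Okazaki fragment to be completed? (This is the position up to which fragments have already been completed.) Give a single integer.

Step 1: advance 3 -> fork_pos = 0 + 3 = 3. Next multiple of 7 is 7 (not reached); still 0 fragment(s).
Step 2: advance 12 -> fork_pos = 3 + 12 = 15. Reached multiple(s) of 7: 7, 14 -> fragments 1-2 completed (2 total).
Step 3: advance 1 -> fork_pos = 15 + 1 = 16. Next multiple of 7 is 21 (not reached); still 2 fragment(s).
2 fragment(s) completed, covering template[0:14] (2 x 7 = 14). The next fragment, fragment 3, covers template[14:21], so it starts at position 14.

Answer: 14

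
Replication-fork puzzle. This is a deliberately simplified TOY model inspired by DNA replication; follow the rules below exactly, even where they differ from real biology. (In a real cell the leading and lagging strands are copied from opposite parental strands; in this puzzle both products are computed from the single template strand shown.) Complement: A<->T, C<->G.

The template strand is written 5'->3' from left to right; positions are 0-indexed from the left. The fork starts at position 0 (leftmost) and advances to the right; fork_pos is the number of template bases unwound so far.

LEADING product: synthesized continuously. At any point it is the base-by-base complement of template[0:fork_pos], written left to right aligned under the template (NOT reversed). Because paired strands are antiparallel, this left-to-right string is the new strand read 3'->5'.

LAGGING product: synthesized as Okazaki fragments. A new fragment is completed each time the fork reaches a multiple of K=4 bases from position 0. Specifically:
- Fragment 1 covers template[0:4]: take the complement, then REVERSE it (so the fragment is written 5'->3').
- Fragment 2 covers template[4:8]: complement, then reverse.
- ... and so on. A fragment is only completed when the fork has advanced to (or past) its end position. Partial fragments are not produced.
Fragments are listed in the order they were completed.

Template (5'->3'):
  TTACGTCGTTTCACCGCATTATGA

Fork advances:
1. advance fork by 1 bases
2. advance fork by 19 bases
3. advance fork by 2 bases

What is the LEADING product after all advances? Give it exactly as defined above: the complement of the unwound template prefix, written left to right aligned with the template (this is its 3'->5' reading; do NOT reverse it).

Step 1: advance 1 -> fork_pos = 0 + 1 = 1.
Step 2: advance 19 -> fork_pos = 1 + 19 = 20.
Step 3: advance 2 -> fork_pos = 20 + 2 = 22.
Unwound prefix: template[0:22] = TTACGTCGTTTCACCGCATTAT
Complement it base by base (A<->T, C<->G), keeping left-to-right order:
  [0:5] TTACG -> AATGC
  [5:10] TCGTT -> AGCAA
  [10:15] TCACC -> AGTGG
  [15:20] GCATT -> CGTAA
  [20:22] AT -> TA
Concatenate: AATGCAGCAAAGTGGCGTAATA (length 22; written aligned with the template, i.e. 3'->5').

Answer: AATGCAGCAAAGTGGCGTAATA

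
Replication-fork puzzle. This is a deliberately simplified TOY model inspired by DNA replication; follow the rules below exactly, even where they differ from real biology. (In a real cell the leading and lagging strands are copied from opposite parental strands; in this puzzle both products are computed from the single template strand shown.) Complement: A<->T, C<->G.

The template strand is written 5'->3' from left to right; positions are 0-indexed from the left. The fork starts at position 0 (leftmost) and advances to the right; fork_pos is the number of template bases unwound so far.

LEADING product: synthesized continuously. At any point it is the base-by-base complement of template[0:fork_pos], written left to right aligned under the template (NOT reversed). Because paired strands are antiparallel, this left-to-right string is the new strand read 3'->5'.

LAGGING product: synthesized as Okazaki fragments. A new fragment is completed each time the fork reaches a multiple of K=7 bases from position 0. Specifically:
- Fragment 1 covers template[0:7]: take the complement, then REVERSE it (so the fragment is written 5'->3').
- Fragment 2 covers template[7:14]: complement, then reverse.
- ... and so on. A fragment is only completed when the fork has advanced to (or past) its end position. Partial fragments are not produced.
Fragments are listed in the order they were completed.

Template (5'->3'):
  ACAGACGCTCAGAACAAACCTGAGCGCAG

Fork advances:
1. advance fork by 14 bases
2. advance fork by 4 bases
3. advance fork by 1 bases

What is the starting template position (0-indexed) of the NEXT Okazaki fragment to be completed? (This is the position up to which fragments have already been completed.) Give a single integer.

Answer: 14

Derivation:
Step 1: advance 14 -> fork_pos = 0 + 14 = 14. Reached multiple(s) of 7: 7, 14 -> fragments 1-2 completed (2 total).
Step 2: advance 4 -> fork_pos = 14 + 4 = 18. Next multiple of 7 is 21 (not reached); still 2 fragment(s).
Step 3: advance 1 -> fork_pos = 18 + 1 = 19. Next multiple of 7 is 21 (not reached); still 2 fragment(s).
2 fragment(s) completed, covering template[0:14] (2 x 7 = 14). The next fragment, fragment 3, covers template[14:21], so it starts at position 14.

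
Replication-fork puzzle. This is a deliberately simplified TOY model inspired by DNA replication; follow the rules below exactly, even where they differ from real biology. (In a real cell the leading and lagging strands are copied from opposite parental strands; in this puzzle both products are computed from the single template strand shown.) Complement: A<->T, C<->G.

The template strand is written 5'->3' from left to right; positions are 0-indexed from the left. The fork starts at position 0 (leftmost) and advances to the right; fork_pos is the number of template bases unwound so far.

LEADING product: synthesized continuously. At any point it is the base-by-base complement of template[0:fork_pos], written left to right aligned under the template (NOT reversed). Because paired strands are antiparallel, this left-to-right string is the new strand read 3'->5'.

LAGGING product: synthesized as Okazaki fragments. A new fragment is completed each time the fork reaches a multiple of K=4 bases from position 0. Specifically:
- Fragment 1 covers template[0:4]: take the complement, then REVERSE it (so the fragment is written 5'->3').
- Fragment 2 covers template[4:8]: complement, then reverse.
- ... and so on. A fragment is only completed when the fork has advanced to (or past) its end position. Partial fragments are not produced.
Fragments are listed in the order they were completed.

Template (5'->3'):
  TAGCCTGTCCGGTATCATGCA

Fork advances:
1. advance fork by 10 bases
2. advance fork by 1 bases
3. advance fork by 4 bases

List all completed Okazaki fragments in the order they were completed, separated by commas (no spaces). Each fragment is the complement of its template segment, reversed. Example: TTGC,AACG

Step 1: advance 10 -> fork_pos = 0 + 10 = 10. Reached multiple(s) of 4: 4, 8 -> fragments 1-2 completed (2 total).
Step 2: advance 1 -> fork_pos = 10 + 1 = 11. Next multiple of 4 is 12 (not reached); still 2 fragment(s).
Step 3: advance 4 -> fork_pos = 11 + 4 = 15. Reached multiple(s) of 4: 12 -> fragment 3 completed (3 total).
Final fork_pos = 15, so 3 fragment(s) are complete. Build each: template segment -> complement -> reverse.
Fragment 1: template[0:4] = TAGC -> complement ATCG -> reversed GCTA
Fragment 2: template[4:8] = CTGT -> complement GACA -> reversed ACAG
Fragment 3: template[8:12] = CCGG -> complement GGCC -> reversed CCGG

Answer: GCTA,ACAG,CCGG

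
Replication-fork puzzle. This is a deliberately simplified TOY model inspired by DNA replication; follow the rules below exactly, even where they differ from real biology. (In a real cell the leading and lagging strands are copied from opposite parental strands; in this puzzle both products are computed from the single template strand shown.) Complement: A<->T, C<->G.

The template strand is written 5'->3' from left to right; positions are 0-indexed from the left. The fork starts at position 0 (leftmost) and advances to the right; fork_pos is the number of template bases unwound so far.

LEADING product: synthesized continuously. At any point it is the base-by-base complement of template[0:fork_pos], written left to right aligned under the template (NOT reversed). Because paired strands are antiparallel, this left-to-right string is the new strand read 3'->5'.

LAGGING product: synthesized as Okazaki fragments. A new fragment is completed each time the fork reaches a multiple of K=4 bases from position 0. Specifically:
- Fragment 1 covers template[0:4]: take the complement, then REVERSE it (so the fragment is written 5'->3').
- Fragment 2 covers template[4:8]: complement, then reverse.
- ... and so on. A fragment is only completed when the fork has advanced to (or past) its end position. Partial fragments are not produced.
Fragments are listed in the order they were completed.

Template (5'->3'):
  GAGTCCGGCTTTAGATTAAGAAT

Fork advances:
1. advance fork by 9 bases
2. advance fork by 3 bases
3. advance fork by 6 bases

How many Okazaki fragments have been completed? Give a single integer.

Answer: 4

Derivation:
Step 1: advance 9 -> fork_pos = 0 + 9 = 9. Reached multiple(s) of 4: 4, 8 -> fragments 1-2 completed (2 total).
Step 2: advance 3 -> fork_pos = 9 + 3 = 12. Reached multiple(s) of 4: 12 -> fragment 3 completed (3 total).
Step 3: advance 6 -> fork_pos = 12 + 6 = 18. Reached multiple(s) of 4: 16 -> fragment 4 completed (4 total).
Check: final fork_pos = 18; the multiples of 4 that are <= 18 are 4..16 -> 18 // 4 = 4 completed fragment(s).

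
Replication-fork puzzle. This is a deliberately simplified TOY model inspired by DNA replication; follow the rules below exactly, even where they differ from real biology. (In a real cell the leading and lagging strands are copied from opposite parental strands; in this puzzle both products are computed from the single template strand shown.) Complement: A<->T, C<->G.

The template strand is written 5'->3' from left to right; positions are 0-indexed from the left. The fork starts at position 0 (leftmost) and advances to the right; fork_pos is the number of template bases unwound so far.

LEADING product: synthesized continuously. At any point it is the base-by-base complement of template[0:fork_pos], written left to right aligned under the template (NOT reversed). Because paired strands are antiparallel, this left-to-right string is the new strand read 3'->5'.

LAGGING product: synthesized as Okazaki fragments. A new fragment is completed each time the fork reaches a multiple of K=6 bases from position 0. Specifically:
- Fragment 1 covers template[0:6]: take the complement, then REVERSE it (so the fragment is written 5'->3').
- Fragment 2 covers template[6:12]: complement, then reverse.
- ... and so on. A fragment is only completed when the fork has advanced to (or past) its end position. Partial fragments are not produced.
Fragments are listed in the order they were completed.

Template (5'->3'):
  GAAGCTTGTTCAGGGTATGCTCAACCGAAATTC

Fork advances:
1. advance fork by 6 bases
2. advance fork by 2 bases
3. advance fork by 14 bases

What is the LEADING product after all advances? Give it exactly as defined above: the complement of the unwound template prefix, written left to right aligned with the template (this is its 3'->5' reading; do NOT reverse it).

Answer: CTTCGAACAAGTCCCATACGAG

Derivation:
Step 1: advance 6 -> fork_pos = 0 + 6 = 6.
Step 2: advance 2 -> fork_pos = 6 + 2 = 8.
Step 3: advance 14 -> fork_pos = 8 + 14 = 22.
Unwound prefix: template[0:22] = GAAGCTTGTTCAGGGTATGCTC
Complement it base by base (A<->T, C<->G), keeping left-to-right order:
  [0:5] GAAGC -> CTTCG
  [5:10] TTGTT -> AACAA
  [10:15] CAGGG -> GTCCC
  [15:20] TATGC -> ATACG
  [20:22] TC -> AG
Concatenate: CTTCGAACAAGTCCCATACGAG (length 22; written aligned with the template, i.e. 3'->5').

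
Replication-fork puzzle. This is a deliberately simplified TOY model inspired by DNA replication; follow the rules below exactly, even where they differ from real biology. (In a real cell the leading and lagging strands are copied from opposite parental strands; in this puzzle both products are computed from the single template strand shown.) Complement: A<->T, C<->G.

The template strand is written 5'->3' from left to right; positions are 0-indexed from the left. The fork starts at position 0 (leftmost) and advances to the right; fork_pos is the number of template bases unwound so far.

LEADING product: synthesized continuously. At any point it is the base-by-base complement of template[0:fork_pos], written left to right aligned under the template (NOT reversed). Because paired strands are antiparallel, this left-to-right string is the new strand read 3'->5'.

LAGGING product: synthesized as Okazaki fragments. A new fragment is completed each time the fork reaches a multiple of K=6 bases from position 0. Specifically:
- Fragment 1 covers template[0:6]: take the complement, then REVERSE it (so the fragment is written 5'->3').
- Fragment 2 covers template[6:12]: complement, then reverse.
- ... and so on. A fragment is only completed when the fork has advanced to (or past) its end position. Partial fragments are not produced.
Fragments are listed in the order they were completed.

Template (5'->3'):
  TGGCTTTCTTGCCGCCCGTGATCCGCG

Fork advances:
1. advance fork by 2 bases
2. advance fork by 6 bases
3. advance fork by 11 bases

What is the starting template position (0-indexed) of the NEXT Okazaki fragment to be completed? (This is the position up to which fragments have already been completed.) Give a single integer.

Step 1: advance 2 -> fork_pos = 0 + 2 = 2. Next multiple of 6 is 6 (not reached); still 0 fragment(s).
Step 2: advance 6 -> fork_pos = 2 + 6 = 8. Reached multiple(s) of 6: 6 -> fragment 1 completed (1 total).
Step 3: advance 11 -> fork_pos = 8 + 11 = 19. Reached multiple(s) of 6: 12, 18 -> fragments 2-3 completed (3 total).
3 fragment(s) completed, covering template[0:18] (3 x 6 = 18). The next fragment, fragment 4, covers template[18:24], so it starts at position 18.

Answer: 18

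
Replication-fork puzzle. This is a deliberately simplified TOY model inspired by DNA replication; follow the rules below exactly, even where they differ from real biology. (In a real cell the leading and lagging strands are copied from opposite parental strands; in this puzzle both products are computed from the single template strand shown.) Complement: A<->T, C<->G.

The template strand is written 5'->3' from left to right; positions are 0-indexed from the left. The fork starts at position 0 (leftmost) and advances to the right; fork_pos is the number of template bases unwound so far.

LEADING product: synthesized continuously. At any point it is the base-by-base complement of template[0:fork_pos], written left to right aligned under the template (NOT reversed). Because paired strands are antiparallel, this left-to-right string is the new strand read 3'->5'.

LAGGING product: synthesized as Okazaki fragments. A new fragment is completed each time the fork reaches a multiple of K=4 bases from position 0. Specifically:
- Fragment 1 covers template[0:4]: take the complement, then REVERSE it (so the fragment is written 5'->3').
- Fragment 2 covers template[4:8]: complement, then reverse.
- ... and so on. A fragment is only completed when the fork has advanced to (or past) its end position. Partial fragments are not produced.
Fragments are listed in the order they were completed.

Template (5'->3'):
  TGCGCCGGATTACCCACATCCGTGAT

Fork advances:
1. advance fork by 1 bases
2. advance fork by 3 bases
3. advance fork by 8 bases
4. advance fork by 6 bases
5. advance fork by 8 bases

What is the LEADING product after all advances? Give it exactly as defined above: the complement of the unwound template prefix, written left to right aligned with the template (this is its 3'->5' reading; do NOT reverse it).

Step 1: advance 1 -> fork_pos = 0 + 1 = 1.
Step 2: advance 3 -> fork_pos = 1 + 3 = 4.
Step 3: advance 8 -> fork_pos = 4 + 8 = 12.
Step 4: advance 6 -> fork_pos = 12 + 6 = 18.
Step 5: advance 8 -> fork_pos = 18 + 8 = 26.
Unwound prefix: template[0:26] = TGCGCCGGATTACCCACATCCGTGAT
Complement it base by base (A<->T, C<->G), keeping left-to-right order:
  [0:5] TGCGC -> ACGCG
  [5:10] CGGAT -> GCCTA
  [10:15] TACCC -> ATGGG
  [15:20] ACATC -> TGTAG
  [20:25] CGTGA -> GCACT
  [25:26] T -> A
Concatenate: ACGCGGCCTAATGGGTGTAGGCACTA (length 26; written aligned with the template, i.e. 3'->5').

Answer: ACGCGGCCTAATGGGTGTAGGCACTA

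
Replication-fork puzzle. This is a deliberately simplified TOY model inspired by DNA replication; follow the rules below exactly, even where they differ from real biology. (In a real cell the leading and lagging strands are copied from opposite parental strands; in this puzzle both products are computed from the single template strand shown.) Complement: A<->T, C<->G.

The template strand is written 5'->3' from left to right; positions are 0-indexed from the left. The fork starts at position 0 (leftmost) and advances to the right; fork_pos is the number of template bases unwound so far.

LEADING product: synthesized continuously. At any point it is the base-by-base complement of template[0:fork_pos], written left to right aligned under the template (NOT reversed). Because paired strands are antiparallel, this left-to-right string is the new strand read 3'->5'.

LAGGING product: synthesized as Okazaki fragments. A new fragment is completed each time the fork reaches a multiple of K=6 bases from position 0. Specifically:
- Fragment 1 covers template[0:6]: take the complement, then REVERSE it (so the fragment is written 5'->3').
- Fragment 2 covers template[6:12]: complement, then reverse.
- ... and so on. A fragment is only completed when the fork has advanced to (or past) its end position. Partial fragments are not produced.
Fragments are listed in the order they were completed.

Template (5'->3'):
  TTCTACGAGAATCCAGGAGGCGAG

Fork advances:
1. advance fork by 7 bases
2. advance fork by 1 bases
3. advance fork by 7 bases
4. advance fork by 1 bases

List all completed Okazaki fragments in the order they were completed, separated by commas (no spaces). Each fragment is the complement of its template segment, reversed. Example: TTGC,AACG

Step 1: advance 7 -> fork_pos = 0 + 7 = 7. Reached multiple(s) of 6: 6 -> fragment 1 completed (1 total).
Step 2: advance 1 -> fork_pos = 7 + 1 = 8. Next multiple of 6 is 12 (not reached); still 1 fragment(s).
Step 3: advance 7 -> fork_pos = 8 + 7 = 15. Reached multiple(s) of 6: 12 -> fragment 2 completed (2 total).
Step 4: advance 1 -> fork_pos = 15 + 1 = 16. Next multiple of 6 is 18 (not reached); still 2 fragment(s).
Final fork_pos = 16, so 2 fragment(s) are complete. Build each: template segment -> complement -> reverse.
Fragment 1: template[0:6] = TTCTAC -> complement AAGATG -> reversed GTAGAA
Fragment 2: template[6:12] = GAGAAT -> complement CTCTTA -> reversed ATTCTC

Answer: GTAGAA,ATTCTC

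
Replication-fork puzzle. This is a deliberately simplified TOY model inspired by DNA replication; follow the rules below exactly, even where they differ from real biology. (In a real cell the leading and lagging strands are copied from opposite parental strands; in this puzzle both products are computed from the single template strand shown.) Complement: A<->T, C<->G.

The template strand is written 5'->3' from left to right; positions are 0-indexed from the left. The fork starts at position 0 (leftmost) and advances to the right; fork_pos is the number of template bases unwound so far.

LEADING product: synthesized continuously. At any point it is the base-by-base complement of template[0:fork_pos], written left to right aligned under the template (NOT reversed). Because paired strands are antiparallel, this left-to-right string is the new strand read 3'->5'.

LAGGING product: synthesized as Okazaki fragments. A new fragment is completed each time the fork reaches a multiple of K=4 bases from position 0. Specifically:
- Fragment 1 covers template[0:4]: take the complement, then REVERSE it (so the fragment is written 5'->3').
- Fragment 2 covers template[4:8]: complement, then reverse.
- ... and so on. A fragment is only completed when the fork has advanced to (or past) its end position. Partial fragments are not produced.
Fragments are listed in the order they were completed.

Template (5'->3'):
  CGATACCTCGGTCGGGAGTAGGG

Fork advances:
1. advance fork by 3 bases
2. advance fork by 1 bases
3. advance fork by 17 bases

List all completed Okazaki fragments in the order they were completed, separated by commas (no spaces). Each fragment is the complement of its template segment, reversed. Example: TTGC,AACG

Step 1: advance 3 -> fork_pos = 0 + 3 = 3. Next multiple of 4 is 4 (not reached); still 0 fragment(s).
Step 2: advance 1 -> fork_pos = 3 + 1 = 4. Reached multiple(s) of 4: 4 -> fragment 1 completed (1 total).
Step 3: advance 17 -> fork_pos = 4 + 17 = 21. Reached multiple(s) of 4: 8, 12, 16, 20 -> fragments 2-5 completed (5 total).
Final fork_pos = 21, so 5 fragment(s) are complete. Build each: template segment -> complement -> reverse.
Fragment 1: template[0:4] = CGAT -> complement GCTA -> reversed ATCG
Fragment 2: template[4:8] = ACCT -> complement TGGA -> reversed AGGT
Fragment 3: template[8:12] = CGGT -> complement GCCA -> reversed ACCG
Fragment 4: template[12:16] = CGGG -> complement GCCC -> reversed CCCG
Fragment 5: template[16:20] = AGTA -> complement TCAT -> reversed TACT

Answer: ATCG,AGGT,ACCG,CCCG,TACT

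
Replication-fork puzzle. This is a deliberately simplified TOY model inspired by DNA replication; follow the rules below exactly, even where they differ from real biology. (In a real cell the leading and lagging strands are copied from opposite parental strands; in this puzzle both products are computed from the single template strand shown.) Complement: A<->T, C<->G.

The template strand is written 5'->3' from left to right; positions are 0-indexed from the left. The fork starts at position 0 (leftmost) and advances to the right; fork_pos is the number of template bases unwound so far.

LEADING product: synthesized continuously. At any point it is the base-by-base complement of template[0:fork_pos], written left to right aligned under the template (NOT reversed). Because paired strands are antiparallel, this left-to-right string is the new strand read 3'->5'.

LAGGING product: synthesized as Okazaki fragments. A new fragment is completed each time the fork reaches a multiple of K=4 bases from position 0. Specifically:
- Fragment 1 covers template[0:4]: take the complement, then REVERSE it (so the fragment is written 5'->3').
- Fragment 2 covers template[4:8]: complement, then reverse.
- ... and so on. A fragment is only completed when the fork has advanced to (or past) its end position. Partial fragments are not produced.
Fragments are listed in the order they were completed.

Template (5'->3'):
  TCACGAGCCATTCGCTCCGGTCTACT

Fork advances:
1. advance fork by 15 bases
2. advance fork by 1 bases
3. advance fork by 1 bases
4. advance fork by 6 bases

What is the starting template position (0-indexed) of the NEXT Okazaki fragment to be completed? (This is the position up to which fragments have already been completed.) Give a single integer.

Answer: 20

Derivation:
Step 1: advance 15 -> fork_pos = 0 + 15 = 15. Reached multiple(s) of 4: 4, 8, 12 -> fragments 1-3 completed (3 total).
Step 2: advance 1 -> fork_pos = 15 + 1 = 16. Reached multiple(s) of 4: 16 -> fragment 4 completed (4 total).
Step 3: advance 1 -> fork_pos = 16 + 1 = 17. Next multiple of 4 is 20 (not reached); still 4 fragment(s).
Step 4: advance 6 -> fork_pos = 17 + 6 = 23. Reached multiple(s) of 4: 20 -> fragment 5 completed (5 total).
5 fragment(s) completed, covering template[0:20] (5 x 4 = 20). The next fragment, fragment 6, covers template[20:24], so it starts at position 20.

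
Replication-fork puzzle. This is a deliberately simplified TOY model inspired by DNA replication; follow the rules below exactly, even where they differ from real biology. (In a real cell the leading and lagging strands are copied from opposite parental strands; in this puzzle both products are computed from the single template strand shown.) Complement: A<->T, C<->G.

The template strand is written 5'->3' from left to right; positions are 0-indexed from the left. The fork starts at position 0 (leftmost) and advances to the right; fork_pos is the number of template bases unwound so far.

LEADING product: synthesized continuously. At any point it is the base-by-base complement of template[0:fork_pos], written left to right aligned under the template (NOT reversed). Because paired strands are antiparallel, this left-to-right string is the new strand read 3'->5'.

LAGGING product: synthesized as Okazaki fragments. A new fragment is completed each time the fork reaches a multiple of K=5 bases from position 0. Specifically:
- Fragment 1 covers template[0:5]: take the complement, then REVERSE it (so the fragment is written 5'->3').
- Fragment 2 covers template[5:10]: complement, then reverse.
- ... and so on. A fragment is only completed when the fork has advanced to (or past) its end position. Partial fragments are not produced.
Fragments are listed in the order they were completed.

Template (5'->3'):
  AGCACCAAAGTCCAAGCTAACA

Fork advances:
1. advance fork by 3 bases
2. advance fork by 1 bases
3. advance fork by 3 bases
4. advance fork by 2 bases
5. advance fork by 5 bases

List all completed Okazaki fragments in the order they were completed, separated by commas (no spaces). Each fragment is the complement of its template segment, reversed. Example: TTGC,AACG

Step 1: advance 3 -> fork_pos = 0 + 3 = 3. Next multiple of 5 is 5 (not reached); still 0 fragment(s).
Step 2: advance 1 -> fork_pos = 3 + 1 = 4. Next multiple of 5 is 5 (not reached); still 0 fragment(s).
Step 3: advance 3 -> fork_pos = 4 + 3 = 7. Reached multiple(s) of 5: 5 -> fragment 1 completed (1 total).
Step 4: advance 2 -> fork_pos = 7 + 2 = 9. Next multiple of 5 is 10 (not reached); still 1 fragment(s).
Step 5: advance 5 -> fork_pos = 9 + 5 = 14. Reached multiple(s) of 5: 10 -> fragment 2 completed (2 total).
Final fork_pos = 14, so 2 fragment(s) are complete. Build each: template segment -> complement -> reverse.
Fragment 1: template[0:5] = AGCAC -> complement TCGTG -> reversed GTGCT
Fragment 2: template[5:10] = CAAAG -> complement GTTTC -> reversed CTTTG

Answer: GTGCT,CTTTG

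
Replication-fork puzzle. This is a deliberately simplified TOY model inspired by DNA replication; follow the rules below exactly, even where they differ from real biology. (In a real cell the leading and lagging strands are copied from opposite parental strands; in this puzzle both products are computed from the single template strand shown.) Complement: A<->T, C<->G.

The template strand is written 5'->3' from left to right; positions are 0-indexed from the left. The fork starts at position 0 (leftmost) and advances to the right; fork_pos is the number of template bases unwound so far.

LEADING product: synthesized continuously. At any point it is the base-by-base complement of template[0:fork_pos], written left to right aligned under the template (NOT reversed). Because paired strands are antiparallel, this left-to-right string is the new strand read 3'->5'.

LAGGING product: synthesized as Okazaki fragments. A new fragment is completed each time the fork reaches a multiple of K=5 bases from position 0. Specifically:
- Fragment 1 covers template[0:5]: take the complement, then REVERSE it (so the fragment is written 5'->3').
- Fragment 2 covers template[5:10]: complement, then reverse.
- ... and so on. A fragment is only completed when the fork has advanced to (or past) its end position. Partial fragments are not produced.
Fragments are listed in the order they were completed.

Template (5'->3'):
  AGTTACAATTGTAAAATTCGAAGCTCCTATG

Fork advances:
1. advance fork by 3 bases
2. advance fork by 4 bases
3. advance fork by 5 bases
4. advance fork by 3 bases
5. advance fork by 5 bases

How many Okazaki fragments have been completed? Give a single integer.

Answer: 4

Derivation:
Step 1: advance 3 -> fork_pos = 0 + 3 = 3. Next multiple of 5 is 5 (not reached); still 0 fragment(s).
Step 2: advance 4 -> fork_pos = 3 + 4 = 7. Reached multiple(s) of 5: 5 -> fragment 1 completed (1 total).
Step 3: advance 5 -> fork_pos = 7 + 5 = 12. Reached multiple(s) of 5: 10 -> fragment 2 completed (2 total).
Step 4: advance 3 -> fork_pos = 12 + 3 = 15. Reached multiple(s) of 5: 15 -> fragment 3 completed (3 total).
Step 5: advance 5 -> fork_pos = 15 + 5 = 20. Reached multiple(s) of 5: 20 -> fragment 4 completed (4 total).
Check: final fork_pos = 20; the multiples of 5 that are <= 20 are 5..20 -> 20 // 5 = 4 completed fragment(s).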